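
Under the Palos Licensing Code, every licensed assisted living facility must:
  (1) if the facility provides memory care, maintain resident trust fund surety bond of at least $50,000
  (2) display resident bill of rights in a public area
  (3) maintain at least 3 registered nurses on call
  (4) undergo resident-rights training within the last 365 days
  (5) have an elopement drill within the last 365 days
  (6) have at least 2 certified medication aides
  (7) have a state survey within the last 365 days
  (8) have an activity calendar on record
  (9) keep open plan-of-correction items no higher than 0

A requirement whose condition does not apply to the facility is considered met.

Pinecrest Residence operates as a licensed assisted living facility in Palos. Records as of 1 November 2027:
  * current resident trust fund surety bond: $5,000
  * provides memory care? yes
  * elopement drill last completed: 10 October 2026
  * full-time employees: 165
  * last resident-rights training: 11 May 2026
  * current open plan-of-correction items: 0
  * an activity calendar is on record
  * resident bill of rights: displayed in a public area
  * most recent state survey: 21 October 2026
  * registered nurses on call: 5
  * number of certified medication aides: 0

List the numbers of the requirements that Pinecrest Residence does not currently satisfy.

1, 4, 5, 6, 7

1. condition 'provides memory care' holds; resident trust fund surety bond $5,000 < $50,000 → not met
2. resident bill of rights present → met
3. registered nurses on call 5 ≥ 3 → met
4. resident-rights training 539 days ago vs limit 365 → not met
5. elopement drill 387 days ago vs limit 365 → not met
6. certified medication aides 0 < 2 → not met
7. state survey 376 days ago vs limit 365 → not met
8. activity calendar present → met
9. open plan-of-correction items 0 ≤ 0 → met
Not met: 1, 4, 5, 6, 7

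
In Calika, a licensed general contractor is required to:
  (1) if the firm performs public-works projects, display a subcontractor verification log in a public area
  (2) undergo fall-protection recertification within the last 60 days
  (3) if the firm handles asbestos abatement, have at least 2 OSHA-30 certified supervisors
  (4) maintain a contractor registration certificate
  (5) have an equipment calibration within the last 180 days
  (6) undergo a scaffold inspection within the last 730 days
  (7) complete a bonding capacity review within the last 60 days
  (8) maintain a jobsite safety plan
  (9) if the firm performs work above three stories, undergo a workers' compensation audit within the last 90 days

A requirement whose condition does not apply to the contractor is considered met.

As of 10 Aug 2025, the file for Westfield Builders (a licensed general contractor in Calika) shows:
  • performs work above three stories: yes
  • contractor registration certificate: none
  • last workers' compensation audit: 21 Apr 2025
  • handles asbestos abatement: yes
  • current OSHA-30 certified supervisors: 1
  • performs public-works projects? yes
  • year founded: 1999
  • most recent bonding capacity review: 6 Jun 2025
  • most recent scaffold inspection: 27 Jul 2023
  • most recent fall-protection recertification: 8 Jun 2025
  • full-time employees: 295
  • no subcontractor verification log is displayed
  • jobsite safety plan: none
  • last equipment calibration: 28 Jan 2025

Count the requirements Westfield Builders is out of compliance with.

9

1. condition 'performs public-works projects' holds; subcontractor verification log absent → not met
2. fall-protection recertification 63 days ago vs limit 60 → not met
3. condition 'handles asbestos abatement' holds; OSHA-30 certified supervisors 1 < 2 → not met
4. contractor registration certificate absent → not met
5. equipment calibration 194 days ago vs limit 180 → not met
6. scaffold inspection 745 days ago vs limit 730 → not met
7. bonding capacity review 65 days ago vs limit 60 → not met
8. jobsite safety plan absent → not met
9. condition 'performs work above three stories' holds; workers' compensation audit 111 days ago vs limit 90 → not met
Not met: 9 of 9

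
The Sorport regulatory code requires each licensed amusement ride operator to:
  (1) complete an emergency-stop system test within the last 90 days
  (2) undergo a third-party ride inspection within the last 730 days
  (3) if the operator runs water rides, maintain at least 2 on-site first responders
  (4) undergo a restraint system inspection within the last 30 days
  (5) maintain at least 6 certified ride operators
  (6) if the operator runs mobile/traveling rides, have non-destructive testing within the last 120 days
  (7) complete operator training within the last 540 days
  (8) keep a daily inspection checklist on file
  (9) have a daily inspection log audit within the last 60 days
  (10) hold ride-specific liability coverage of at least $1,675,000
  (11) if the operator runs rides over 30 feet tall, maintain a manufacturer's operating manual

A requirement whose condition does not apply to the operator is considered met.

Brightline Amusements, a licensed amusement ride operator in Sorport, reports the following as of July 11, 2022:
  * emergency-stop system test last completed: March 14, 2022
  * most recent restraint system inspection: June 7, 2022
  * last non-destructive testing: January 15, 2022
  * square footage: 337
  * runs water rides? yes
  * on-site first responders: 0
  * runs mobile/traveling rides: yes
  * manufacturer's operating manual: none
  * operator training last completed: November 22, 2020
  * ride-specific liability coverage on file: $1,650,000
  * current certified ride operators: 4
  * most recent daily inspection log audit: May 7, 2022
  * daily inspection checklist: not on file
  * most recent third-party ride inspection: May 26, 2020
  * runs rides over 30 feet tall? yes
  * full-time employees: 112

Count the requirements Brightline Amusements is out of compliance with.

1. emergency-stop system test 119 days ago vs limit 90 → not met
2. third-party ride inspection 776 days ago vs limit 730 → not met
3. condition 'runs water rides' holds; on-site first responders 0 < 2 → not met
4. restraint system inspection 34 days ago vs limit 30 → not met
5. certified ride operators 4 < 6 → not met
6. condition 'runs mobile/traveling rides' holds; non-destructive testing 177 days ago vs limit 120 → not met
7. operator training 596 days ago vs limit 540 → not met
8. daily inspection checklist absent → not met
9. daily inspection log audit 65 days ago vs limit 60 → not met
10. ride-specific liability coverage $1,650,000 < $1,675,000 → not met
11. condition 'runs rides over 30 feet tall' holds; manufacturer's operating manual absent → not met
Not met: 11 of 11

11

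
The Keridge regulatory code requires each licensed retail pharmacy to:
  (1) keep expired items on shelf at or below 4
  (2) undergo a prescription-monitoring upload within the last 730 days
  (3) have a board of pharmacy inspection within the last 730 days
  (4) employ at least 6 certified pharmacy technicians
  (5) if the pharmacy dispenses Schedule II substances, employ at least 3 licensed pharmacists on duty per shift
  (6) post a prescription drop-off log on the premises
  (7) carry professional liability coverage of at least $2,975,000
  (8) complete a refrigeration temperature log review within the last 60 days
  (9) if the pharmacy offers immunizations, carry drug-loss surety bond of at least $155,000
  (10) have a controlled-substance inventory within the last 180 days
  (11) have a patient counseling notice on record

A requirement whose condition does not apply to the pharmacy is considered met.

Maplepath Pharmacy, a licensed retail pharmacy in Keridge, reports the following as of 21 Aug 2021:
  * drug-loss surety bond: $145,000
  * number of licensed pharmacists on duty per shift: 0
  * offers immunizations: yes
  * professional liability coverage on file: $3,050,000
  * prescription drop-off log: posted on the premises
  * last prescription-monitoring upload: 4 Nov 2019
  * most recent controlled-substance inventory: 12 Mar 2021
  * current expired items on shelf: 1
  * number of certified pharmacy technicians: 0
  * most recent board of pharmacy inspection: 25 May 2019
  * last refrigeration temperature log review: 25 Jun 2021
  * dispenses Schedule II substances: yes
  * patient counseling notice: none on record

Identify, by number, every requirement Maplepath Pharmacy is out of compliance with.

1. expired items on shelf 1 ≤ 4 → met
2. prescription-monitoring upload 656 days ago vs limit 730 → met
3. board of pharmacy inspection 819 days ago vs limit 730 → not met
4. certified pharmacy technicians 0 < 6 → not met
5. condition 'dispenses Schedule II substances' holds; licensed pharmacists on duty per shift 0 < 3 → not met
6. prescription drop-off log present → met
7. professional liability coverage $3,050,000 ≥ $2,975,000 → met
8. refrigeration temperature log review 57 days ago vs limit 60 → met
9. condition 'offers immunizations' holds; drug-loss surety bond $145,000 < $155,000 → not met
10. controlled-substance inventory 162 days ago vs limit 180 → met
11. patient counseling notice absent → not met
Not met: 3, 4, 5, 9, 11

3, 4, 5, 9, 11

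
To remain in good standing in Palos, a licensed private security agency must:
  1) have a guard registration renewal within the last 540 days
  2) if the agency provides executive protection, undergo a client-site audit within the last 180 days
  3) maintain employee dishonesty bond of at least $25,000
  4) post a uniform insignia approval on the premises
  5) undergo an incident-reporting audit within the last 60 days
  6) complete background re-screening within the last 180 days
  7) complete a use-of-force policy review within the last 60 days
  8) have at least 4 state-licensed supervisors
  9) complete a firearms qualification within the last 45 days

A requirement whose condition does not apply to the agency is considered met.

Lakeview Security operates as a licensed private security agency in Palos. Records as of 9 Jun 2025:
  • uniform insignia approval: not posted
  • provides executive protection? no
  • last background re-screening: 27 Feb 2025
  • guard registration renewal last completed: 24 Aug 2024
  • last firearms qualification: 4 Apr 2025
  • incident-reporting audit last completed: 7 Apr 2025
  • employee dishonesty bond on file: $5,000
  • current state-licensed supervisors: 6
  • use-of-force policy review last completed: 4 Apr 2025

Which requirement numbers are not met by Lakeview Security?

1. guard registration renewal 289 days ago vs limit 540 → met
2. condition 'provides executive protection' does not hold → requirement n/a → met
3. employee dishonesty bond $5,000 < $25,000 → not met
4. uniform insignia approval absent → not met
5. incident-reporting audit 63 days ago vs limit 60 → not met
6. background re-screening 102 days ago vs limit 180 → met
7. use-of-force policy review 66 days ago vs limit 60 → not met
8. state-licensed supervisors 6 ≥ 4 → met
9. firearms qualification 66 days ago vs limit 45 → not met
Not met: 3, 4, 5, 7, 9

3, 4, 5, 7, 9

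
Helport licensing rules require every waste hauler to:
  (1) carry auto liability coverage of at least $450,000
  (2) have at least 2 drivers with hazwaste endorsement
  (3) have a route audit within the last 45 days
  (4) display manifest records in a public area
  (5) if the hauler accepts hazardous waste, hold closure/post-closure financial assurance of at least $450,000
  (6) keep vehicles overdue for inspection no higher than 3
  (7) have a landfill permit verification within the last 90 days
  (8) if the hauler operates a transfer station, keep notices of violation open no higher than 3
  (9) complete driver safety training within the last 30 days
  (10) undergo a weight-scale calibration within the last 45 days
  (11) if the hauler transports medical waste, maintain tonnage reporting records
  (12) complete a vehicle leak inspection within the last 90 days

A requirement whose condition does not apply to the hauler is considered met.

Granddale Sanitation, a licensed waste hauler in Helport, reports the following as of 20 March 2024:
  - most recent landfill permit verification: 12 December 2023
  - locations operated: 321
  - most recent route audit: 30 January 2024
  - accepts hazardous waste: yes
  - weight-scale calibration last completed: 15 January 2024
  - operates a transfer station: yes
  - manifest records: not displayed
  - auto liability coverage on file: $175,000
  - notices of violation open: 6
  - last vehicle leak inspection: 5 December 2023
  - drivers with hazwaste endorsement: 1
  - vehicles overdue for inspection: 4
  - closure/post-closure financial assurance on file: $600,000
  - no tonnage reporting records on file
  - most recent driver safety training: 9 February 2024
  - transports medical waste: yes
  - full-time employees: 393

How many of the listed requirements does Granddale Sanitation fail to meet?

11

1. auto liability coverage $175,000 < $450,000 → not met
2. drivers with hazwaste endorsement 1 < 2 → not met
3. route audit 50 days ago vs limit 45 → not met
4. manifest records absent → not met
5. condition 'accepts hazardous waste' holds; closure/post-closure financial assurance $600,000 ≥ $450,000 → met
6. vehicles overdue for inspection 4 > 3 → not met
7. landfill permit verification 99 days ago vs limit 90 → not met
8. condition 'operates a transfer station' holds; notices of violation open 6 > 3 → not met
9. driver safety training 40 days ago vs limit 30 → not met
10. weight-scale calibration 65 days ago vs limit 45 → not met
11. condition 'transports medical waste' holds; tonnage reporting records absent → not met
12. vehicle leak inspection 106 days ago vs limit 90 → not met
Not met: 11 of 12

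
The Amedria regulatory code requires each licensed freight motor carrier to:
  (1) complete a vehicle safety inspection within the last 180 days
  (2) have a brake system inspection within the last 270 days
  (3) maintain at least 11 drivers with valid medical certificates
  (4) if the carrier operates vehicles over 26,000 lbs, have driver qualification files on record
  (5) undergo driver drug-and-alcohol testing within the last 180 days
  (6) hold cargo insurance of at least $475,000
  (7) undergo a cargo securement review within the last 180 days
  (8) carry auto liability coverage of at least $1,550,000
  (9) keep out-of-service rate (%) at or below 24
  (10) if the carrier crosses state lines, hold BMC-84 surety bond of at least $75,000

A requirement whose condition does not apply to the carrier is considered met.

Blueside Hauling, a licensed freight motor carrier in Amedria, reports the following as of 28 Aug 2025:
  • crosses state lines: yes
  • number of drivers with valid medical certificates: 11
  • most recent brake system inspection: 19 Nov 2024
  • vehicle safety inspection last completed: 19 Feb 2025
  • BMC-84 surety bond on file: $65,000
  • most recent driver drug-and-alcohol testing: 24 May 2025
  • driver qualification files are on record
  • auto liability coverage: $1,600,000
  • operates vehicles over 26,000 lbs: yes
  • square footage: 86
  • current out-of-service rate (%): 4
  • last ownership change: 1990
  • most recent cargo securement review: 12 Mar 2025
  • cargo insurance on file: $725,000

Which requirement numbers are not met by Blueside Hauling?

1, 2, 10

1. vehicle safety inspection 190 days ago vs limit 180 → not met
2. brake system inspection 282 days ago vs limit 270 → not met
3. drivers with valid medical certificates 11 ≥ 11 → met
4. condition 'operates vehicles over 26,000 lbs' holds; driver qualification files present → met
5. driver drug-and-alcohol testing 96 days ago vs limit 180 → met
6. cargo insurance $725,000 ≥ $475,000 → met
7. cargo securement review 169 days ago vs limit 180 → met
8. auto liability coverage $1,600,000 ≥ $1,550,000 → met
9. out-of-service rate (%) 4 ≤ 24 → met
10. condition 'crosses state lines' holds; BMC-84 surety bond $65,000 < $75,000 → not met
Not met: 1, 2, 10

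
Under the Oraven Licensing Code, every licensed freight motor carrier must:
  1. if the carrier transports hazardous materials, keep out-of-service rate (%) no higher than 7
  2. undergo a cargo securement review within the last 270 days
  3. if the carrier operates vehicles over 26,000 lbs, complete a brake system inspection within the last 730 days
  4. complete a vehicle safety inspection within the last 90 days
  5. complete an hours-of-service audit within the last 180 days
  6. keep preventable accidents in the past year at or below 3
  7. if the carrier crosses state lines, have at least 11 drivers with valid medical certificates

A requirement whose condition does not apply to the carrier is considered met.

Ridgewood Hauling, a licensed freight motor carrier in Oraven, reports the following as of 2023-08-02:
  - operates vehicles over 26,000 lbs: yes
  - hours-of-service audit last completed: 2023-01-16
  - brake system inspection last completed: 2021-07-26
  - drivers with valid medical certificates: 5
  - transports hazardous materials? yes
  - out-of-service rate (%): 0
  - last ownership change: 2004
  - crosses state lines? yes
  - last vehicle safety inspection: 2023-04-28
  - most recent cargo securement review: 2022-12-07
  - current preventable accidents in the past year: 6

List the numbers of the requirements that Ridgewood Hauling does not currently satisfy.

3, 4, 5, 6, 7

1. condition 'transports hazardous materials' holds; out-of-service rate (%) 0 ≤ 7 → met
2. cargo securement review 238 days ago vs limit 270 → met
3. condition 'operates vehicles over 26,000 lbs' holds; brake system inspection 737 days ago vs limit 730 → not met
4. vehicle safety inspection 96 days ago vs limit 90 → not met
5. hours-of-service audit 198 days ago vs limit 180 → not met
6. preventable accidents in the past year 6 > 3 → not met
7. condition 'crosses state lines' holds; drivers with valid medical certificates 5 < 11 → not met
Not met: 3, 4, 5, 6, 7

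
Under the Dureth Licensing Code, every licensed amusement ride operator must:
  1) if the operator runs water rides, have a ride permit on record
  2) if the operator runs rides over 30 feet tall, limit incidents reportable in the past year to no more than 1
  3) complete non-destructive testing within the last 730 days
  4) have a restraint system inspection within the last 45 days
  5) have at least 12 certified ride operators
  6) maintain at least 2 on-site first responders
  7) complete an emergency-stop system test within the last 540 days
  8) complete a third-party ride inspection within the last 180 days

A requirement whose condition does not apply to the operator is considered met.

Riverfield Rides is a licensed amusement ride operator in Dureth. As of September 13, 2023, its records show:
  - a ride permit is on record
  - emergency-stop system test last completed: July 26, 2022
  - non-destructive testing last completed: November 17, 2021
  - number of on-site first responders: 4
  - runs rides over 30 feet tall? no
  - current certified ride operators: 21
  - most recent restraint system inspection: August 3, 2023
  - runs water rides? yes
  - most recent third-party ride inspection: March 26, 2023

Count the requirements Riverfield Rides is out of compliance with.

1. condition 'runs water rides' holds; ride permit present → met
2. condition 'runs rides over 30 feet tall' does not hold → requirement n/a → met
3. non-destructive testing 665 days ago vs limit 730 → met
4. restraint system inspection 41 days ago vs limit 45 → met
5. certified ride operators 21 ≥ 12 → met
6. on-site first responders 4 ≥ 2 → met
7. emergency-stop system test 414 days ago vs limit 540 → met
8. third-party ride inspection 171 days ago vs limit 180 → met
Not met: 0 of 8

0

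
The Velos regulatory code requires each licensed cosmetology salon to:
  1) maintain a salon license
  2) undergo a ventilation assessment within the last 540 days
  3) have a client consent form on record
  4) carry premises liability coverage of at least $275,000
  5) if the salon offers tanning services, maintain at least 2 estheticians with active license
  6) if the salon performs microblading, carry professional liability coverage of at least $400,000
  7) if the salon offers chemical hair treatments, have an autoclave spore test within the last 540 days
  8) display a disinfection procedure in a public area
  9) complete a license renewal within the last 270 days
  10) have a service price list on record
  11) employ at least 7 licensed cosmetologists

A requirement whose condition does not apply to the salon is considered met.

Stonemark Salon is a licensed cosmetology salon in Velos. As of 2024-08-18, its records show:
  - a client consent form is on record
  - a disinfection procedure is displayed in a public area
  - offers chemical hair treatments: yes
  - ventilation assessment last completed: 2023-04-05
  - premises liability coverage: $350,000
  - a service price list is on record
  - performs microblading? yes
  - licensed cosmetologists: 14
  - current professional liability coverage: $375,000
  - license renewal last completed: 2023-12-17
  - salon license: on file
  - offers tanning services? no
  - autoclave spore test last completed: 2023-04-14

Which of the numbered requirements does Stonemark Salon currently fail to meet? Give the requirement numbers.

6

1. salon license present → met
2. ventilation assessment 501 days ago vs limit 540 → met
3. client consent form present → met
4. premises liability coverage $350,000 ≥ $275,000 → met
5. condition 'offers tanning services' does not hold → requirement n/a → met
6. condition 'performs microblading' holds; professional liability coverage $375,000 < $400,000 → not met
7. condition 'offers chemical hair treatments' holds; autoclave spore test 492 days ago vs limit 540 → met
8. disinfection procedure present → met
9. license renewal 245 days ago vs limit 270 → met
10. service price list present → met
11. licensed cosmetologists 14 ≥ 7 → met
Not met: 6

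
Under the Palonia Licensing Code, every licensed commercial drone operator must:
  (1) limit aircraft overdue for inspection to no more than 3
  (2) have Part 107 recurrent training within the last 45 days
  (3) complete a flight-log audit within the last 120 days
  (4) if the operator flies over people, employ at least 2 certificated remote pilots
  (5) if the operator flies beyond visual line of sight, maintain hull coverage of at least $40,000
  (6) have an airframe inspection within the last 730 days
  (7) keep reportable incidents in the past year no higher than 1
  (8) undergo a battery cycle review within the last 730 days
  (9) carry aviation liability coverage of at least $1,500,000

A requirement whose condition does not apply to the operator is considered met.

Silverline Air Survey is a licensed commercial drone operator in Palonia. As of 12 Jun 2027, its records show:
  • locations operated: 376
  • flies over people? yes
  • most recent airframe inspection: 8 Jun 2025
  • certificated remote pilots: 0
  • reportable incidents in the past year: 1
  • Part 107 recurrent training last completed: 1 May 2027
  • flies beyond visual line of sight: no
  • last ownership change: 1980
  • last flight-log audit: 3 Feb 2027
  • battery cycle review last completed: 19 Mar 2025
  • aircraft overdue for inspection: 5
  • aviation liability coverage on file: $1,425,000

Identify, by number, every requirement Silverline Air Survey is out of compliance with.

1. aircraft overdue for inspection 5 > 3 → not met
2. Part 107 recurrent training 42 days ago vs limit 45 → met
3. flight-log audit 129 days ago vs limit 120 → not met
4. condition 'flies over people' holds; certificated remote pilots 0 < 2 → not met
5. condition 'flies beyond visual line of sight' does not hold → requirement n/a → met
6. airframe inspection 734 days ago vs limit 730 → not met
7. reportable incidents in the past year 1 ≤ 1 → met
8. battery cycle review 815 days ago vs limit 730 → not met
9. aviation liability coverage $1,425,000 < $1,500,000 → not met
Not met: 1, 3, 4, 6, 8, 9

1, 3, 4, 6, 8, 9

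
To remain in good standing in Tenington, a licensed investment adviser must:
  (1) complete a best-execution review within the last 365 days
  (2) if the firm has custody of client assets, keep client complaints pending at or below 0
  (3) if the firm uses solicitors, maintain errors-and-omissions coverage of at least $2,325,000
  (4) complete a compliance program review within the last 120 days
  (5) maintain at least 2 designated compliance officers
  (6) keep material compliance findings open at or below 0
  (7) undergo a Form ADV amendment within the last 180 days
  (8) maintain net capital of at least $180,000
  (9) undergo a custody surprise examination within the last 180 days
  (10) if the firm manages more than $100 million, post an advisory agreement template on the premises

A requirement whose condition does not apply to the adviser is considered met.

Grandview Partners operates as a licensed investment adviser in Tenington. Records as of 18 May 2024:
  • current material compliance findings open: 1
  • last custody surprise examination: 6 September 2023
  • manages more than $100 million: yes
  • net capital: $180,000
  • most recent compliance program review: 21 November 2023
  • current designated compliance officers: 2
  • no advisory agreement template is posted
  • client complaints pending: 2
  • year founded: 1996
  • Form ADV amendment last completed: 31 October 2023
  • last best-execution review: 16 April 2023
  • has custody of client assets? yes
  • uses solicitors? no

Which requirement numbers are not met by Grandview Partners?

1, 2, 4, 6, 7, 9, 10

1. best-execution review 398 days ago vs limit 365 → not met
2. condition 'has custody of client assets' holds; client complaints pending 2 > 0 → not met
3. condition 'uses solicitors' does not hold → requirement n/a → met
4. compliance program review 179 days ago vs limit 120 → not met
5. designated compliance officers 2 ≥ 2 → met
6. material compliance findings open 1 > 0 → not met
7. Form ADV amendment 200 days ago vs limit 180 → not met
8. net capital $180,000 ≥ $180,000 → met
9. custody surprise examination 255 days ago vs limit 180 → not met
10. condition 'manages more than $100 million' holds; advisory agreement template absent → not met
Not met: 1, 2, 4, 6, 7, 9, 10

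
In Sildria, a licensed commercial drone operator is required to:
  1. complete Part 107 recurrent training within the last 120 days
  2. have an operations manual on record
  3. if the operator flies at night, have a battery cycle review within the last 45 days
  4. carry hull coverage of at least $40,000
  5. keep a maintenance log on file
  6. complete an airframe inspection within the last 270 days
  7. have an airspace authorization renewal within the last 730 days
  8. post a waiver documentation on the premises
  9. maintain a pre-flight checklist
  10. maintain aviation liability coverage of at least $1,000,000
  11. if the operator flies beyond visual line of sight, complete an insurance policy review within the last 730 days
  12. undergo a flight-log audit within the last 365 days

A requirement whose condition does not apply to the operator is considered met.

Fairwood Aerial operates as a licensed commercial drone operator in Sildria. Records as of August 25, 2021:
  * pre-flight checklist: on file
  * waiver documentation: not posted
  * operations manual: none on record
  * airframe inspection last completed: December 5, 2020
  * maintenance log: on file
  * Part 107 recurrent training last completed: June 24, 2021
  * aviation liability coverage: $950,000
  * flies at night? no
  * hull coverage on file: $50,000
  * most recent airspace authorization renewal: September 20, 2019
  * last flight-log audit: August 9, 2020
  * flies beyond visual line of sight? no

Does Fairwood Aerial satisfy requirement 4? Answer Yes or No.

Yes

4. hull coverage $50,000 ≥ $40,000 → met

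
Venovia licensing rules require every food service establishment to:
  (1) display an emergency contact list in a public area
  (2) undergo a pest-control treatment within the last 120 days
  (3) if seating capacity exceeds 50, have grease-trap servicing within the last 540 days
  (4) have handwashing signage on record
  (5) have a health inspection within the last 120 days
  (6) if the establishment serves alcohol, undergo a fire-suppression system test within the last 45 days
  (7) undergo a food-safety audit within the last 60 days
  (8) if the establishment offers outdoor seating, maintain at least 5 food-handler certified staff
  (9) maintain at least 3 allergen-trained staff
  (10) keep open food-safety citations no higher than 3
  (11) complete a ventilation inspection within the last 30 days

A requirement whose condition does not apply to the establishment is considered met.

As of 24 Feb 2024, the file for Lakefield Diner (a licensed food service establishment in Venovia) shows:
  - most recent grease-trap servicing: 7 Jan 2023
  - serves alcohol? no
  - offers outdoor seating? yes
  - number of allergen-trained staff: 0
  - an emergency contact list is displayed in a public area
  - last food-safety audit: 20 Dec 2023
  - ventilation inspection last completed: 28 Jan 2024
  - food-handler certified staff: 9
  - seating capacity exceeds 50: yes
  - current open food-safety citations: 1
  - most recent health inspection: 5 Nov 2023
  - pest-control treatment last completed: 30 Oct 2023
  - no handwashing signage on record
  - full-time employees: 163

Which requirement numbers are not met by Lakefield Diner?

1. emergency contact list present → met
2. pest-control treatment 117 days ago vs limit 120 → met
3. condition 'seating capacity exceeds 50' holds; grease-trap servicing 413 days ago vs limit 540 → met
4. handwashing signage absent → not met
5. health inspection 111 days ago vs limit 120 → met
6. condition 'serves alcohol' does not hold → requirement n/a → met
7. food-safety audit 66 days ago vs limit 60 → not met
8. condition 'offers outdoor seating' holds; food-handler certified staff 9 ≥ 5 → met
9. allergen-trained staff 0 < 3 → not met
10. open food-safety citations 1 ≤ 3 → met
11. ventilation inspection 27 days ago vs limit 30 → met
Not met: 4, 7, 9

4, 7, 9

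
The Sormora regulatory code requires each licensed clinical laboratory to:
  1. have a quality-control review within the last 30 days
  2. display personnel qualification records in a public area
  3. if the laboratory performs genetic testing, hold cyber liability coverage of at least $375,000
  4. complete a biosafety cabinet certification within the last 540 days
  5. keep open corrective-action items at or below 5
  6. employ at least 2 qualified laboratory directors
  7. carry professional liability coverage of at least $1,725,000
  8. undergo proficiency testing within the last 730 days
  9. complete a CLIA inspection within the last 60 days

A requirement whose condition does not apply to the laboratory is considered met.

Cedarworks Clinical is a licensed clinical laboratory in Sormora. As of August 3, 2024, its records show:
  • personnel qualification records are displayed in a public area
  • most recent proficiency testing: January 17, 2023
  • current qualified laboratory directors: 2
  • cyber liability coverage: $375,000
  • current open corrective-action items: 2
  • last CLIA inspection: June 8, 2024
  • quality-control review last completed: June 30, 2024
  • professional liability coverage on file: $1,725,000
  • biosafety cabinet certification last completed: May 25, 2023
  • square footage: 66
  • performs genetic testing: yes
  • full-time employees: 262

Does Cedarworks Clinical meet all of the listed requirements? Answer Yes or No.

1. quality-control review 34 days ago vs limit 30 → not met
2. personnel qualification records present → met
3. condition 'performs genetic testing' holds; cyber liability coverage $375,000 ≥ $375,000 → met
4. biosafety cabinet certification 436 days ago vs limit 540 → met
5. open corrective-action items 2 ≤ 5 → met
6. qualified laboratory directors 2 ≥ 2 → met
7. professional liability coverage $1,725,000 ≥ $1,725,000 → met
8. proficiency testing 564 days ago vs limit 730 → met
9. CLIA inspection 56 days ago vs limit 60 → met
Not met: 1

No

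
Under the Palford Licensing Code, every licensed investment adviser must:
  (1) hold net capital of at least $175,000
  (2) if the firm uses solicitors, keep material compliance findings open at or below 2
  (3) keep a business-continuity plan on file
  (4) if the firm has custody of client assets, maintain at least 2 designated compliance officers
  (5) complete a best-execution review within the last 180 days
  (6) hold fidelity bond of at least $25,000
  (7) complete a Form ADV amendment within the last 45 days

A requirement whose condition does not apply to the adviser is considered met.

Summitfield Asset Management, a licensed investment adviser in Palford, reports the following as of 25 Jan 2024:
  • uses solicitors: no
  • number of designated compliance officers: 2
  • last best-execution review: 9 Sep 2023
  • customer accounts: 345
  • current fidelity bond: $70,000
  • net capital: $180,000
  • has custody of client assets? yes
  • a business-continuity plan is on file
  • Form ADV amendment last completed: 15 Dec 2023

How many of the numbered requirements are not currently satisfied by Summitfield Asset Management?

0

1. net capital $180,000 ≥ $175,000 → met
2. condition 'uses solicitors' does not hold → requirement n/a → met
3. business-continuity plan present → met
4. condition 'has custody of client assets' holds; designated compliance officers 2 ≥ 2 → met
5. best-execution review 138 days ago vs limit 180 → met
6. fidelity bond $70,000 ≥ $25,000 → met
7. Form ADV amendment 41 days ago vs limit 45 → met
Not met: 0 of 7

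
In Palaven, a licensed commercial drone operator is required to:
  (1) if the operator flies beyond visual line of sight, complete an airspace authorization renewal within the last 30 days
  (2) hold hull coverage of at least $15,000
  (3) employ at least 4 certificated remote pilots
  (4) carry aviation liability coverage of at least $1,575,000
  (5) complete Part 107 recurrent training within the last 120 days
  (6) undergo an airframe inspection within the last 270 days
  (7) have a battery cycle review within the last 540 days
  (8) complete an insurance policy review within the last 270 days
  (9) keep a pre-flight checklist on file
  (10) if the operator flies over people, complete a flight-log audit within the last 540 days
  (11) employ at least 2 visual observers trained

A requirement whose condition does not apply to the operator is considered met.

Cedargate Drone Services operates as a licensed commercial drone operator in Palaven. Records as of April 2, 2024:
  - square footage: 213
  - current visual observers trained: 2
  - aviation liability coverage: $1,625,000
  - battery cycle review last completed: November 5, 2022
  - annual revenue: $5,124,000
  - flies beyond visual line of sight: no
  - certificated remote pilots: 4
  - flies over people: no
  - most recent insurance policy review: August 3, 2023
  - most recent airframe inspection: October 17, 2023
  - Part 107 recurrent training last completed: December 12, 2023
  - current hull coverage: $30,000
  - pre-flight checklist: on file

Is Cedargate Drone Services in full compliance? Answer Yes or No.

Yes

1. condition 'flies beyond visual line of sight' does not hold → requirement n/a → met
2. hull coverage $30,000 ≥ $15,000 → met
3. certificated remote pilots 4 ≥ 4 → met
4. aviation liability coverage $1,625,000 ≥ $1,575,000 → met
5. Part 107 recurrent training 112 days ago vs limit 120 → met
6. airframe inspection 168 days ago vs limit 270 → met
7. battery cycle review 514 days ago vs limit 540 → met
8. insurance policy review 243 days ago vs limit 270 → met
9. pre-flight checklist present → met
10. condition 'flies over people' does not hold → requirement n/a → met
11. visual observers trained 2 ≥ 2 → met
All met.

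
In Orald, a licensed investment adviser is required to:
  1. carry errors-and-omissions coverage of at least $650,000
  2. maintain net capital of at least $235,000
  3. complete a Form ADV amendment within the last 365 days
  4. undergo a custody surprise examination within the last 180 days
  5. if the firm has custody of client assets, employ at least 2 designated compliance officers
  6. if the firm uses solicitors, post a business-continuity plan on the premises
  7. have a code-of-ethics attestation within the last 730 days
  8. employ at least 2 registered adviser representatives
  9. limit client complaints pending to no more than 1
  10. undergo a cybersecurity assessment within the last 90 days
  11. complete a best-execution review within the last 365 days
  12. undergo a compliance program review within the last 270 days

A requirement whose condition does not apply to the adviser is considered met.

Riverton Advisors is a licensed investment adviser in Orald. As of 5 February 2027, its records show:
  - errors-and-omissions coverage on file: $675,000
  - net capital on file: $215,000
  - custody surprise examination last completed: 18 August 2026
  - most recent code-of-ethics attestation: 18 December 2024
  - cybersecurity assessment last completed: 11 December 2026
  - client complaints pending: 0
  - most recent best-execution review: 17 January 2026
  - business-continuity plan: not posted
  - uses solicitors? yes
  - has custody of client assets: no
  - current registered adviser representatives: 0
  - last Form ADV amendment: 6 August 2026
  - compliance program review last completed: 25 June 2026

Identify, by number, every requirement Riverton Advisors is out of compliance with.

1. errors-and-omissions coverage $675,000 ≥ $650,000 → met
2. net capital $215,000 < $235,000 → not met
3. Form ADV amendment 183 days ago vs limit 365 → met
4. custody surprise examination 171 days ago vs limit 180 → met
5. condition 'has custody of client assets' does not hold → requirement n/a → met
6. condition 'uses solicitors' holds; business-continuity plan absent → not met
7. code-of-ethics attestation 779 days ago vs limit 730 → not met
8. registered adviser representatives 0 < 2 → not met
9. client complaints pending 0 ≤ 1 → met
10. cybersecurity assessment 56 days ago vs limit 90 → met
11. best-execution review 384 days ago vs limit 365 → not met
12. compliance program review 225 days ago vs limit 270 → met
Not met: 2, 6, 7, 8, 11

2, 6, 7, 8, 11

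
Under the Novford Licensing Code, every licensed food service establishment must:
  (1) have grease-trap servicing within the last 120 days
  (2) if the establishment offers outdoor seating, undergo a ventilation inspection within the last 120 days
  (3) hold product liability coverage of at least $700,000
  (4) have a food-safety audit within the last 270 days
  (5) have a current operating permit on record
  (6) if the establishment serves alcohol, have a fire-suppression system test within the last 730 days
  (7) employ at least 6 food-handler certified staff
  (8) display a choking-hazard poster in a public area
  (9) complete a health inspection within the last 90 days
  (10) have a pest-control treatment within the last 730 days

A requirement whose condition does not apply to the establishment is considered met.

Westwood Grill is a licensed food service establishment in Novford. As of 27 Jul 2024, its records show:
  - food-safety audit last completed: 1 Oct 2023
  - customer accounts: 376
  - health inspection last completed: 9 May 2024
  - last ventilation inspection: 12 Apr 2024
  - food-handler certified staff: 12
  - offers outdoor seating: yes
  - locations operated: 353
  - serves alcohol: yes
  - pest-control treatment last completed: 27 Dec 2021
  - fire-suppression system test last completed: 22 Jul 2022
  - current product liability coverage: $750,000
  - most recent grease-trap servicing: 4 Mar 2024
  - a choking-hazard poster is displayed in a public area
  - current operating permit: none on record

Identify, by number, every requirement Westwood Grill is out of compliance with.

1. grease-trap servicing 145 days ago vs limit 120 → not met
2. condition 'offers outdoor seating' holds; ventilation inspection 106 days ago vs limit 120 → met
3. product liability coverage $750,000 ≥ $700,000 → met
4. food-safety audit 300 days ago vs limit 270 → not met
5. current operating permit absent → not met
6. condition 'serves alcohol' holds; fire-suppression system test 736 days ago vs limit 730 → not met
7. food-handler certified staff 12 ≥ 6 → met
8. choking-hazard poster present → met
9. health inspection 79 days ago vs limit 90 → met
10. pest-control treatment 943 days ago vs limit 730 → not met
Not met: 1, 4, 5, 6, 10

1, 4, 5, 6, 10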